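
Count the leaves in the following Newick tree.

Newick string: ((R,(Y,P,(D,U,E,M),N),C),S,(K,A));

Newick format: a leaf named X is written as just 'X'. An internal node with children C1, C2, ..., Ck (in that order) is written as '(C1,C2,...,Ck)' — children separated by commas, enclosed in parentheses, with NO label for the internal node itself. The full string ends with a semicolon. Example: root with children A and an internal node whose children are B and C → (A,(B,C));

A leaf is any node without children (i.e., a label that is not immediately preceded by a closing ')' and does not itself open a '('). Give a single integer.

Answer: 12

Derivation:
Newick: ((R,(Y,P,(D,U,E,M),N),C),S,(K,A));
Scan left-to-right; a leaf is any maximal label run not followed by '(':
  pos 2: leaf 'R' → count = 1
  pos 5: leaf 'Y' → count = 2
  pos 7: leaf 'P' → count = 3
  pos 10: leaf 'D' → count = 4
  pos 12: leaf 'U' → count = 5
  pos 14: leaf 'E' → count = 6
  pos 16: leaf 'M' → count = 7
  pos 19: leaf 'N' → count = 8
  pos 22: leaf 'C' → count = 9
  pos 25: leaf 'S' → count = 10
  pos 28: leaf 'K' → count = 11
  pos 30: leaf 'A' → count = 12
Total leaves: 12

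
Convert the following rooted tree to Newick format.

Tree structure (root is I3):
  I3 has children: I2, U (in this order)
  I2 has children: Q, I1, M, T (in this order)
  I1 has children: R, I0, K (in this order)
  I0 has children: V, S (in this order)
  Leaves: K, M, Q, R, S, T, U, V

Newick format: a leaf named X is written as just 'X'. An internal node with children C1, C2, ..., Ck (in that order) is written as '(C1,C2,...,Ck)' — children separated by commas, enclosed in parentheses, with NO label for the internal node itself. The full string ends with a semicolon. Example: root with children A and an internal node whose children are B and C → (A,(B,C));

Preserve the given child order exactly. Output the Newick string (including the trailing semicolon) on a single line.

internal I3 with children ['I2', 'U']
  internal I2 with children ['Q', 'I1', 'M', 'T']
    leaf 'Q' → 'Q'
    internal I1 with children ['R', 'I0', 'K']
      leaf 'R' → 'R'
      internal I0 with children ['V', 'S']
        leaf 'V' → 'V'
        leaf 'S' → 'S'
      → '(V,S)'
      leaf 'K' → 'K'
    → '(R,(V,S),K)'
    leaf 'M' → 'M'
    leaf 'T' → 'T'
  → '(Q,(R,(V,S),K),M,T)'
  leaf 'U' → 'U'
→ '((Q,(R,(V,S),K),M,T),U)'
Final: ((Q,(R,(V,S),K),M,T),U);

Answer: ((Q,(R,(V,S),K),M,T),U);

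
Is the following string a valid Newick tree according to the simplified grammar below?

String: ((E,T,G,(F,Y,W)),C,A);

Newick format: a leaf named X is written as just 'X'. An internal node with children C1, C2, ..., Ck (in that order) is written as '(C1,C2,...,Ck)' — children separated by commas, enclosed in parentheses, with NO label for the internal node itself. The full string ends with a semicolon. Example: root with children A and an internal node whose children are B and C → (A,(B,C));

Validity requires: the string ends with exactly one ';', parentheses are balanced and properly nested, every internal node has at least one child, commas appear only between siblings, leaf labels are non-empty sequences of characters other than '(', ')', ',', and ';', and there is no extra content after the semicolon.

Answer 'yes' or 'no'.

Answer: yes

Derivation:
Input: ((E,T,G,(F,Y,W)),C,A);
Paren balance: 3 '(' vs 3 ')' OK
Ends with single ';': True
Full parse: OK
Valid: True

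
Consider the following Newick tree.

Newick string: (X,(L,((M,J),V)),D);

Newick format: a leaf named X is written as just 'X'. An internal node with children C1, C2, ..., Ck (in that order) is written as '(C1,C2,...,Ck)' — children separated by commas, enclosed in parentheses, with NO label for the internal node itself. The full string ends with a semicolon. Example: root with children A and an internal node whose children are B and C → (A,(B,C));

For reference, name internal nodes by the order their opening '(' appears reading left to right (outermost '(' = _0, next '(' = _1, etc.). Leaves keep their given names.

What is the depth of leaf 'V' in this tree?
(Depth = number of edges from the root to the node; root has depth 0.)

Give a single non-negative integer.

Newick: (X,(L,((M,J),V)),D);
Naming internals by '(' encounter order: outermost '(' = _0, next = _1, ...
Query node: V
Path from root: _0 -> _1 -> _2 -> V
Depth of V: 3 (number of edges from root)

Answer: 3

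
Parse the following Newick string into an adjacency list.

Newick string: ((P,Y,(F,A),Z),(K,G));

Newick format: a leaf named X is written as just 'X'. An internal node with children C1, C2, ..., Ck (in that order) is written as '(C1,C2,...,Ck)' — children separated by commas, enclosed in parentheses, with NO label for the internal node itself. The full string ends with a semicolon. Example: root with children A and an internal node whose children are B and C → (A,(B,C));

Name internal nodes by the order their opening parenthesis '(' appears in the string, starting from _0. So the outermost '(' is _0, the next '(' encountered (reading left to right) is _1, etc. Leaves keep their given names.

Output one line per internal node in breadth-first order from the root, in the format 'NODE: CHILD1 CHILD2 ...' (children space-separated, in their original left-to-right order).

Answer: _0: _1 _3
_1: P Y _2 Z
_3: K G
_2: F A

Derivation:
Input: ((P,Y,(F,A),Z),(K,G));
Scanning left-to-right, naming '(' by encounter order:
  pos 0: '(' -> open internal node _0 (depth 1)
  pos 1: '(' -> open internal node _1 (depth 2)
  pos 6: '(' -> open internal node _2 (depth 3)
  pos 10: ')' -> close internal node _2 (now at depth 2)
  pos 13: ')' -> close internal node _1 (now at depth 1)
  pos 15: '(' -> open internal node _3 (depth 2)
  pos 19: ')' -> close internal node _3 (now at depth 1)
  pos 20: ')' -> close internal node _0 (now at depth 0)
Total internal nodes: 4
BFS adjacency from root:
  _0: _1 _3
  _1: P Y _2 Z
  _3: K G
  _2: F A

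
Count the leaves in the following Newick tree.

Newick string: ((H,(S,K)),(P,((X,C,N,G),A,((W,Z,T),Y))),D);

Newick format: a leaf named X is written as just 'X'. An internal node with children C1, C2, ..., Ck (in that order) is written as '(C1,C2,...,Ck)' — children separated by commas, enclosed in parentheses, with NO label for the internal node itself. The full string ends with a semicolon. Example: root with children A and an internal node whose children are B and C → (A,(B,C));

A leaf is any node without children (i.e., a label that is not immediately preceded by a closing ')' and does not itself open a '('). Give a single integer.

Answer: 14

Derivation:
Newick: ((H,(S,K)),(P,((X,C,N,G),A,((W,Z,T),Y))),D);
Scan left-to-right; a leaf is any maximal label run not followed by '(':
  pos 2: leaf 'H' → count = 1
  pos 5: leaf 'S' → count = 2
  pos 7: leaf 'K' → count = 3
  pos 12: leaf 'P' → count = 4
  pos 16: leaf 'X' → count = 5
  pos 18: leaf 'C' → count = 6
  pos 20: leaf 'N' → count = 7
  pos 22: leaf 'G' → count = 8
  pos 25: leaf 'A' → count = 9
  pos 29: leaf 'W' → count = 10
  pos 31: leaf 'Z' → count = 11
  pos 33: leaf 'T' → count = 12
  pos 36: leaf 'Y' → count = 13
  pos 41: leaf 'D' → count = 14
Total leaves: 14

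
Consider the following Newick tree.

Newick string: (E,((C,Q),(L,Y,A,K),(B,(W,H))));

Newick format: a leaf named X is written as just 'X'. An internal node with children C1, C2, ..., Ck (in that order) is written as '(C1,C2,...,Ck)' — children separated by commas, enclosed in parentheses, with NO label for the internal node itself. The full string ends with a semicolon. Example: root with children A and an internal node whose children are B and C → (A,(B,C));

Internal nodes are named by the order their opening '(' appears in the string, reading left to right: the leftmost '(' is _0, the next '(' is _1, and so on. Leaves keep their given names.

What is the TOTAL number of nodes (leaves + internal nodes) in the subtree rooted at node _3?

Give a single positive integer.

Answer: 5

Derivation:
Newick: (E,((C,Q),(L,Y,A,K),(B,(W,H))));
Locate _3: it is the '(' at position 10 (the 4th '(' reading left to right).
Query: subtree rooted at _3
_3: subtree_size = 1 + 4
  L: subtree_size = 1 + 0
  Y: subtree_size = 1 + 0
  A: subtree_size = 1 + 0
  K: subtree_size = 1 + 0
Total subtree size of _3: 5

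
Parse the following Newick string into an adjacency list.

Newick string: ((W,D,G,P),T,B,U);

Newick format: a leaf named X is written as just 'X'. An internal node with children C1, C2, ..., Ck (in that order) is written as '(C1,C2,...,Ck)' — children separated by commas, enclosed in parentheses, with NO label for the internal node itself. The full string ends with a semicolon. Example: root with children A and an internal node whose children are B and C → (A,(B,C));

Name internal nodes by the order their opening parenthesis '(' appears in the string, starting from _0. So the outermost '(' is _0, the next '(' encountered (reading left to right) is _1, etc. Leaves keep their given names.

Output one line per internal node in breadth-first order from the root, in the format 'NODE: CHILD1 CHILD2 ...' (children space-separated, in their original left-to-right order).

Answer: _0: _1 T B U
_1: W D G P

Derivation:
Input: ((W,D,G,P),T,B,U);
Scanning left-to-right, naming '(' by encounter order:
  pos 0: '(' -> open internal node _0 (depth 1)
  pos 1: '(' -> open internal node _1 (depth 2)
  pos 9: ')' -> close internal node _1 (now at depth 1)
  pos 16: ')' -> close internal node _0 (now at depth 0)
Total internal nodes: 2
BFS adjacency from root:
  _0: _1 T B U
  _1: W D G P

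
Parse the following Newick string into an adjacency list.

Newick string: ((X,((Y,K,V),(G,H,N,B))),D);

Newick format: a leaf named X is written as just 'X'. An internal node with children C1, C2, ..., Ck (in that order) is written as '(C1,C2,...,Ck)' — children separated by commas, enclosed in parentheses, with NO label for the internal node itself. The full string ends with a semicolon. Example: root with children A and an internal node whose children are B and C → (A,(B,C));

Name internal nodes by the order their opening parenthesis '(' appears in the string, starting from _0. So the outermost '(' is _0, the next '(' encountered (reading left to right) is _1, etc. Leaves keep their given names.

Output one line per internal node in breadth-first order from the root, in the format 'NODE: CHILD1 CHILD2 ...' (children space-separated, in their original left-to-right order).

Input: ((X,((Y,K,V),(G,H,N,B))),D);
Scanning left-to-right, naming '(' by encounter order:
  pos 0: '(' -> open internal node _0 (depth 1)
  pos 1: '(' -> open internal node _1 (depth 2)
  pos 4: '(' -> open internal node _2 (depth 3)
  pos 5: '(' -> open internal node _3 (depth 4)
  pos 11: ')' -> close internal node _3 (now at depth 3)
  pos 13: '(' -> open internal node _4 (depth 4)
  pos 21: ')' -> close internal node _4 (now at depth 3)
  pos 22: ')' -> close internal node _2 (now at depth 2)
  pos 23: ')' -> close internal node _1 (now at depth 1)
  pos 26: ')' -> close internal node _0 (now at depth 0)
Total internal nodes: 5
BFS adjacency from root:
  _0: _1 D
  _1: X _2
  _2: _3 _4
  _3: Y K V
  _4: G H N B

Answer: _0: _1 D
_1: X _2
_2: _3 _4
_3: Y K V
_4: G H N B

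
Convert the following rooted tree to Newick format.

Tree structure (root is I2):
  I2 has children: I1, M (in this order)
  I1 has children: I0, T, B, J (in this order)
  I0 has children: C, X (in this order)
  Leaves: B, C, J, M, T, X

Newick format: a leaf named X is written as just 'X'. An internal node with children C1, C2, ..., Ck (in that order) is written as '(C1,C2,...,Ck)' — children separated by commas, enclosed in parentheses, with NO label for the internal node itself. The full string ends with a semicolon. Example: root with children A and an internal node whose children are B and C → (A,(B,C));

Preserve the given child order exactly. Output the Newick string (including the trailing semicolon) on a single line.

Answer: (((C,X),T,B,J),M);

Derivation:
internal I2 with children ['I1', 'M']
  internal I1 with children ['I0', 'T', 'B', 'J']
    internal I0 with children ['C', 'X']
      leaf 'C' → 'C'
      leaf 'X' → 'X'
    → '(C,X)'
    leaf 'T' → 'T'
    leaf 'B' → 'B'
    leaf 'J' → 'J'
  → '((C,X),T,B,J)'
  leaf 'M' → 'M'
→ '(((C,X),T,B,J),M)'
Final: (((C,X),T,B,J),M);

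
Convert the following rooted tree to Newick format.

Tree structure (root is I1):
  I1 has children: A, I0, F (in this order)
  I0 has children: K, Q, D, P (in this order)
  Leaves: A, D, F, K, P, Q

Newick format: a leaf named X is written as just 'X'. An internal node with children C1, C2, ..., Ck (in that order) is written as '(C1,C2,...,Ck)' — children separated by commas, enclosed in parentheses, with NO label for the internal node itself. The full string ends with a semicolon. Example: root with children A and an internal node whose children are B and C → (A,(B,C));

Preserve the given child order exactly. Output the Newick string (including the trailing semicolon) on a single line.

Answer: (A,(K,Q,D,P),F);

Derivation:
internal I1 with children ['A', 'I0', 'F']
  leaf 'A' → 'A'
  internal I0 with children ['K', 'Q', 'D', 'P']
    leaf 'K' → 'K'
    leaf 'Q' → 'Q'
    leaf 'D' → 'D'
    leaf 'P' → 'P'
  → '(K,Q,D,P)'
  leaf 'F' → 'F'
→ '(A,(K,Q,D,P),F)'
Final: (A,(K,Q,D,P),F);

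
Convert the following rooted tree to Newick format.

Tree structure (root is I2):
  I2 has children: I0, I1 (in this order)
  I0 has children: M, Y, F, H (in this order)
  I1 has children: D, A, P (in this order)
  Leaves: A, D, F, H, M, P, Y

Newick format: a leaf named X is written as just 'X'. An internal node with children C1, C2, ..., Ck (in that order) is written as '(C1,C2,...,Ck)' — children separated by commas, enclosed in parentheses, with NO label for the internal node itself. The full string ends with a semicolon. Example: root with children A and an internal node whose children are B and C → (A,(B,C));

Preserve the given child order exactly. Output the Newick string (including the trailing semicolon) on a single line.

internal I2 with children ['I0', 'I1']
  internal I0 with children ['M', 'Y', 'F', 'H']
    leaf 'M' → 'M'
    leaf 'Y' → 'Y'
    leaf 'F' → 'F'
    leaf 'H' → 'H'
  → '(M,Y,F,H)'
  internal I1 with children ['D', 'A', 'P']
    leaf 'D' → 'D'
    leaf 'A' → 'A'
    leaf 'P' → 'P'
  → '(D,A,P)'
→ '((M,Y,F,H),(D,A,P))'
Final: ((M,Y,F,H),(D,A,P));

Answer: ((M,Y,F,H),(D,A,P));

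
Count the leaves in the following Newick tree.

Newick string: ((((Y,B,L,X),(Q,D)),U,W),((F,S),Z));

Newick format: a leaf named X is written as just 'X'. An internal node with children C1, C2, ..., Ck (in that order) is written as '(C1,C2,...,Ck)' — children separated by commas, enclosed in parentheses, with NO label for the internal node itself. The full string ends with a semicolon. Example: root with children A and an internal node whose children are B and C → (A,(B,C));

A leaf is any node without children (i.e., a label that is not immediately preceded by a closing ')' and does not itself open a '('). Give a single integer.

Answer: 11

Derivation:
Newick: ((((Y,B,L,X),(Q,D)),U,W),((F,S),Z));
Scan left-to-right; a leaf is any maximal label run not followed by '(':
  pos 4: leaf 'Y' → count = 1
  pos 6: leaf 'B' → count = 2
  pos 8: leaf 'L' → count = 3
  pos 10: leaf 'X' → count = 4
  pos 14: leaf 'Q' → count = 5
  pos 16: leaf 'D' → count = 6
  pos 20: leaf 'U' → count = 7
  pos 22: leaf 'W' → count = 8
  pos 27: leaf 'F' → count = 9
  pos 29: leaf 'S' → count = 10
  pos 32: leaf 'Z' → count = 11
Total leaves: 11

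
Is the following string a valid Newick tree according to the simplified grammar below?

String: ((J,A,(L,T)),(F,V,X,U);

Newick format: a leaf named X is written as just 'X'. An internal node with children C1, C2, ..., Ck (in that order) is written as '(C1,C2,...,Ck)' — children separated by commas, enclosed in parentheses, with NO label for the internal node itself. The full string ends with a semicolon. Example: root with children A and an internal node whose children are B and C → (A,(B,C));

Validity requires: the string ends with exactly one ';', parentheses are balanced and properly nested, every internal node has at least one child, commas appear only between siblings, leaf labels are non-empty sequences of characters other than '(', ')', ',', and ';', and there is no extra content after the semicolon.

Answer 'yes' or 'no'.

Input: ((J,A,(L,T)),(F,V,X,U);
Paren balance: 4 '(' vs 3 ')' MISMATCH
Ends with single ';': True
Full parse: FAILS (expected , or ) at pos 22)
Valid: False

Answer: no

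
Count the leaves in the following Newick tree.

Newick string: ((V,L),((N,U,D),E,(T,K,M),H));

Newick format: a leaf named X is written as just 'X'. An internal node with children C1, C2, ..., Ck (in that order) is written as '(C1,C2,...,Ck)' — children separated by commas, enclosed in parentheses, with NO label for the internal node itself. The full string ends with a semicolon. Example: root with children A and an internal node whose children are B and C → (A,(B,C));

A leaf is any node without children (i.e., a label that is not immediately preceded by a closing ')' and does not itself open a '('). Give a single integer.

Newick: ((V,L),((N,U,D),E,(T,K,M),H));
Scan left-to-right; a leaf is any maximal label run not followed by '(':
  pos 2: leaf 'V' → count = 1
  pos 4: leaf 'L' → count = 2
  pos 9: leaf 'N' → count = 3
  pos 11: leaf 'U' → count = 4
  pos 13: leaf 'D' → count = 5
  pos 16: leaf 'E' → count = 6
  pos 19: leaf 'T' → count = 7
  pos 21: leaf 'K' → count = 8
  pos 23: leaf 'M' → count = 9
  pos 26: leaf 'H' → count = 10
Total leaves: 10

Answer: 10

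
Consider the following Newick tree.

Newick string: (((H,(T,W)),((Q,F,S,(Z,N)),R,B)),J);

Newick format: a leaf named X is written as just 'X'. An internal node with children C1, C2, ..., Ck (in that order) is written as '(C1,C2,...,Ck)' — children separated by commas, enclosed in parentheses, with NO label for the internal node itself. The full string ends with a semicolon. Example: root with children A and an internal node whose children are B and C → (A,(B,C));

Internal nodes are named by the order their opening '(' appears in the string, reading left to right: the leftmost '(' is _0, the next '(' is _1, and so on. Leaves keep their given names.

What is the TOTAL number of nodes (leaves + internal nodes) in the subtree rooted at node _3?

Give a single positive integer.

Newick: (((H,(T,W)),((Q,F,S,(Z,N)),R,B)),J);
Locate _3: it is the '(' at position 5 (the 4th '(' reading left to right).
Query: subtree rooted at _3
_3: subtree_size = 1 + 2
  T: subtree_size = 1 + 0
  W: subtree_size = 1 + 0
Total subtree size of _3: 3

Answer: 3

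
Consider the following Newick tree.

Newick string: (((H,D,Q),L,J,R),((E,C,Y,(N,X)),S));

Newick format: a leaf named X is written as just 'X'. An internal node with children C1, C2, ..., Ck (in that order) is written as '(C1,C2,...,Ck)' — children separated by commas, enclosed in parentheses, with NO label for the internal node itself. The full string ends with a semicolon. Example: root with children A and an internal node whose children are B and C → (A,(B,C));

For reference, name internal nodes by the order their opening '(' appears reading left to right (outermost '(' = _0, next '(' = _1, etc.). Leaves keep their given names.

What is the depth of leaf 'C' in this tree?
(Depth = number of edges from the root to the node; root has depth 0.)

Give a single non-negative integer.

Answer: 3

Derivation:
Newick: (((H,D,Q),L,J,R),((E,C,Y,(N,X)),S));
Naming internals by '(' encounter order: outermost '(' = _0, next = _1, ...
Query node: C
Path from root: _0 -> _3 -> _4 -> C
Depth of C: 3 (number of edges from root)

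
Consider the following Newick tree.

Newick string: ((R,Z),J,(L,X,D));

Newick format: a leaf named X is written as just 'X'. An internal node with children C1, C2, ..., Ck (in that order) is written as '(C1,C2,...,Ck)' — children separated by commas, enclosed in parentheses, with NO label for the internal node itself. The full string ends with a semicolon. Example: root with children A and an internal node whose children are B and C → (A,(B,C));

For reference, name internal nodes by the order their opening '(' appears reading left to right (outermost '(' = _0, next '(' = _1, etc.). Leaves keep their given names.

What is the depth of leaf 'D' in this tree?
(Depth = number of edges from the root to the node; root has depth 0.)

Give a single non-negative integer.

Newick: ((R,Z),J,(L,X,D));
Naming internals by '(' encounter order: outermost '(' = _0, next = _1, ...
Query node: D
Path from root: _0 -> _2 -> D
Depth of D: 2 (number of edges from root)

Answer: 2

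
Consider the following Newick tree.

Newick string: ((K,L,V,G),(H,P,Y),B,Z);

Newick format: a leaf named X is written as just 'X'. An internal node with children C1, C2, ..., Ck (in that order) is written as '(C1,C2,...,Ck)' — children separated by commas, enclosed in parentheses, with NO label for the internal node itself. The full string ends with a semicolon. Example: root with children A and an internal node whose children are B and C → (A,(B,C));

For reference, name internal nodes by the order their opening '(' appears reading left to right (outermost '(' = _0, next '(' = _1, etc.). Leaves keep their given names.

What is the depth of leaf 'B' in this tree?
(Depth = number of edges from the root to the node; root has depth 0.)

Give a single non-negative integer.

Answer: 1

Derivation:
Newick: ((K,L,V,G),(H,P,Y),B,Z);
Naming internals by '(' encounter order: outermost '(' = _0, next = _1, ...
Query node: B
Path from root: _0 -> B
Depth of B: 1 (number of edges from root)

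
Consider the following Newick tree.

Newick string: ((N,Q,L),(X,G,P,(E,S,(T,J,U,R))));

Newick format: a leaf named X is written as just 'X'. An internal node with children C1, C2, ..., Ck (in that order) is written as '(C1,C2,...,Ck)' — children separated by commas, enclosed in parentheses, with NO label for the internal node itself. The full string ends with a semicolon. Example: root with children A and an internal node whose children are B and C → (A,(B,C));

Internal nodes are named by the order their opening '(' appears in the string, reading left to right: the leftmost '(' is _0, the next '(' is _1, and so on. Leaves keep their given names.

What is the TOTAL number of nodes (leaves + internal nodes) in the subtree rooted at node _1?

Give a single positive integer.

Newick: ((N,Q,L),(X,G,P,(E,S,(T,J,U,R))));
Locate _1: it is the '(' at position 1 (the 2nd '(' reading left to right).
Query: subtree rooted at _1
_1: subtree_size = 1 + 3
  N: subtree_size = 1 + 0
  Q: subtree_size = 1 + 0
  L: subtree_size = 1 + 0
Total subtree size of _1: 4

Answer: 4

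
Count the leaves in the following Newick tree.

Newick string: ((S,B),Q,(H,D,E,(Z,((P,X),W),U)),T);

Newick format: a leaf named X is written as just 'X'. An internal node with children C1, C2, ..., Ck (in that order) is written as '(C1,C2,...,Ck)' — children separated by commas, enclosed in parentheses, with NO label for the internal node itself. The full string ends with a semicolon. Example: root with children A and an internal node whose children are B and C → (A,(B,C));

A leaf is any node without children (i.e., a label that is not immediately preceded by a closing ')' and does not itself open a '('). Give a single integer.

Answer: 12

Derivation:
Newick: ((S,B),Q,(H,D,E,(Z,((P,X),W),U)),T);
Scan left-to-right; a leaf is any maximal label run not followed by '(':
  pos 2: leaf 'S' → count = 1
  pos 4: leaf 'B' → count = 2
  pos 7: leaf 'Q' → count = 3
  pos 10: leaf 'H' → count = 4
  pos 12: leaf 'D' → count = 5
  pos 14: leaf 'E' → count = 6
  pos 17: leaf 'Z' → count = 7
  pos 21: leaf 'P' → count = 8
  pos 23: leaf 'X' → count = 9
  pos 26: leaf 'W' → count = 10
  pos 29: leaf 'U' → count = 11
  pos 33: leaf 'T' → count = 12
Total leaves: 12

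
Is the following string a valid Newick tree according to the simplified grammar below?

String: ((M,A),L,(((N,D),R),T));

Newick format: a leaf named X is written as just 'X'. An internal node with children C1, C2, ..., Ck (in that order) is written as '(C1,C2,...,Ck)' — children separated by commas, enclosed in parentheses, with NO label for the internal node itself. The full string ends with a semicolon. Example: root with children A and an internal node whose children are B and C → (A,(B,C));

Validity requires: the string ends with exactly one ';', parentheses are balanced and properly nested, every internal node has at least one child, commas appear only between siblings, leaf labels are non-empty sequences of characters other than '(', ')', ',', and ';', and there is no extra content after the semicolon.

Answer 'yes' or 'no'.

Answer: yes

Derivation:
Input: ((M,A),L,(((N,D),R),T));
Paren balance: 5 '(' vs 5 ')' OK
Ends with single ';': True
Full parse: OK
Valid: True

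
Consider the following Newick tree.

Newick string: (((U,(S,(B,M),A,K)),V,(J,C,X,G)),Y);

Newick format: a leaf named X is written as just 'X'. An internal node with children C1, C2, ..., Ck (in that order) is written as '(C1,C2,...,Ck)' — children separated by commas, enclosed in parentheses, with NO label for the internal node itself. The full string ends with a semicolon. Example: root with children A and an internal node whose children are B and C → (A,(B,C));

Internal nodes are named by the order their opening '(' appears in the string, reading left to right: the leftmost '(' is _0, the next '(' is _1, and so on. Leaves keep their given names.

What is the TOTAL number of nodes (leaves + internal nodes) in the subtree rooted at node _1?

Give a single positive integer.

Newick: (((U,(S,(B,M),A,K)),V,(J,C,X,G)),Y);
Locate _1: it is the '(' at position 1 (the 2nd '(' reading left to right).
Query: subtree rooted at _1
_1: subtree_size = 1 + 15
  _2: subtree_size = 1 + 8
    U: subtree_size = 1 + 0
    _3: subtree_size = 1 + 6
      S: subtree_size = 1 + 0
      _4: subtree_size = 1 + 2
        B: subtree_size = 1 + 0
        M: subtree_size = 1 + 0
      A: subtree_size = 1 + 0
      K: subtree_size = 1 + 0
  V: subtree_size = 1 + 0
  _5: subtree_size = 1 + 4
    J: subtree_size = 1 + 0
    C: subtree_size = 1 + 0
    X: subtree_size = 1 + 0
    G: subtree_size = 1 + 0
Total subtree size of _1: 16

Answer: 16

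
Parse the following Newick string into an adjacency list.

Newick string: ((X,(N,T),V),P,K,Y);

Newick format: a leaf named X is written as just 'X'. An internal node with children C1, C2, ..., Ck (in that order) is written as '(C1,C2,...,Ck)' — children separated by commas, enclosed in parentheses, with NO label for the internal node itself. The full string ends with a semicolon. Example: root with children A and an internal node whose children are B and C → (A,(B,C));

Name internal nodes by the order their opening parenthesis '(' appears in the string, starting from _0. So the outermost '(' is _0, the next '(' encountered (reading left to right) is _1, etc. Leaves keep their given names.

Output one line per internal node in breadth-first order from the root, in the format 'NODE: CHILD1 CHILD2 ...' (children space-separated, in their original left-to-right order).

Answer: _0: _1 P K Y
_1: X _2 V
_2: N T

Derivation:
Input: ((X,(N,T),V),P,K,Y);
Scanning left-to-right, naming '(' by encounter order:
  pos 0: '(' -> open internal node _0 (depth 1)
  pos 1: '(' -> open internal node _1 (depth 2)
  pos 4: '(' -> open internal node _2 (depth 3)
  pos 8: ')' -> close internal node _2 (now at depth 2)
  pos 11: ')' -> close internal node _1 (now at depth 1)
  pos 18: ')' -> close internal node _0 (now at depth 0)
Total internal nodes: 3
BFS adjacency from root:
  _0: _1 P K Y
  _1: X _2 V
  _2: N T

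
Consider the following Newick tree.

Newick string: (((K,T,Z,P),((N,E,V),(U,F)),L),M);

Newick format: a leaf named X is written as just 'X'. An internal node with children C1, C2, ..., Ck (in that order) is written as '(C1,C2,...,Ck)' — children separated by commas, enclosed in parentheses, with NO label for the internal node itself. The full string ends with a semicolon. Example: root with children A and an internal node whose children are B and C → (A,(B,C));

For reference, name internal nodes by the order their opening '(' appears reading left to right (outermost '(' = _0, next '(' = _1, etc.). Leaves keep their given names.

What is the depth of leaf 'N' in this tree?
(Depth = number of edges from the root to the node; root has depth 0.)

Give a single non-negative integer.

Answer: 4

Derivation:
Newick: (((K,T,Z,P),((N,E,V),(U,F)),L),M);
Naming internals by '(' encounter order: outermost '(' = _0, next = _1, ...
Query node: N
Path from root: _0 -> _1 -> _3 -> _4 -> N
Depth of N: 4 (number of edges from root)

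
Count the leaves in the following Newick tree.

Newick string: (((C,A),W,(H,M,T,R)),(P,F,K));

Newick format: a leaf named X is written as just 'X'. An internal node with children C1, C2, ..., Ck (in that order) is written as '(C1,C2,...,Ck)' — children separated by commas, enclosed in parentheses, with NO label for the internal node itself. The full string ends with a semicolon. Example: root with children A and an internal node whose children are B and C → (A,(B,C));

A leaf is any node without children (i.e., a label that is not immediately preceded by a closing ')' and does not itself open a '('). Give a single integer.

Answer: 10

Derivation:
Newick: (((C,A),W,(H,M,T,R)),(P,F,K));
Scan left-to-right; a leaf is any maximal label run not followed by '(':
  pos 3: leaf 'C' → count = 1
  pos 5: leaf 'A' → count = 2
  pos 8: leaf 'W' → count = 3
  pos 11: leaf 'H' → count = 4
  pos 13: leaf 'M' → count = 5
  pos 15: leaf 'T' → count = 6
  pos 17: leaf 'R' → count = 7
  pos 22: leaf 'P' → count = 8
  pos 24: leaf 'F' → count = 9
  pos 26: leaf 'K' → count = 10
Total leaves: 10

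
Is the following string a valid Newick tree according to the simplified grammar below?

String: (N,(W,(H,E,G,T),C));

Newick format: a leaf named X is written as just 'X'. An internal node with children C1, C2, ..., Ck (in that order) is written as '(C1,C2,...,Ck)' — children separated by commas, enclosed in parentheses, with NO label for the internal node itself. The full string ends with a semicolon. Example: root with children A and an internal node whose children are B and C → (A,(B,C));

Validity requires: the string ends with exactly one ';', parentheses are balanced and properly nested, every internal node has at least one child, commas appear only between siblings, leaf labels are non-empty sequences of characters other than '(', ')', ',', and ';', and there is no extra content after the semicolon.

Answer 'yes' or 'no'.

Answer: yes

Derivation:
Input: (N,(W,(H,E,G,T),C));
Paren balance: 3 '(' vs 3 ')' OK
Ends with single ';': True
Full parse: OK
Valid: True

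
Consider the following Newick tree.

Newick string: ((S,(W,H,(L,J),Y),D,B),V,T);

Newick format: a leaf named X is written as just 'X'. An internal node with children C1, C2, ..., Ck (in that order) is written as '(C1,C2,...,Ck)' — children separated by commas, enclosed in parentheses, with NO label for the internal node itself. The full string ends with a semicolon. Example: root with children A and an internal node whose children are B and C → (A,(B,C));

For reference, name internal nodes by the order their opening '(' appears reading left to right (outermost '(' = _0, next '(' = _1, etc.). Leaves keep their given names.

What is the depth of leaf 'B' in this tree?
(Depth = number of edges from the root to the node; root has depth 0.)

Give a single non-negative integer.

Newick: ((S,(W,H,(L,J),Y),D,B),V,T);
Naming internals by '(' encounter order: outermost '(' = _0, next = _1, ...
Query node: B
Path from root: _0 -> _1 -> B
Depth of B: 2 (number of edges from root)

Answer: 2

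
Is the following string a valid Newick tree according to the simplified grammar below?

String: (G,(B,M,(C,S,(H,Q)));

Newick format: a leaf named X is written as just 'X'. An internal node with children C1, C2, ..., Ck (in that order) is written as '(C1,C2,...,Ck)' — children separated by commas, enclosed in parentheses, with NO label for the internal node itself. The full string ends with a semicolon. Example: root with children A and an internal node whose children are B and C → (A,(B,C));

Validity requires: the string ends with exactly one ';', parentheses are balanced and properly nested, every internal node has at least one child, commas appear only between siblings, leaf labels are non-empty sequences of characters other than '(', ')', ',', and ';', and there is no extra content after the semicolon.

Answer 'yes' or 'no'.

Input: (G,(B,M,(C,S,(H,Q)));
Paren balance: 4 '(' vs 3 ')' MISMATCH
Ends with single ';': True
Full parse: FAILS (expected , or ) at pos 20)
Valid: False

Answer: no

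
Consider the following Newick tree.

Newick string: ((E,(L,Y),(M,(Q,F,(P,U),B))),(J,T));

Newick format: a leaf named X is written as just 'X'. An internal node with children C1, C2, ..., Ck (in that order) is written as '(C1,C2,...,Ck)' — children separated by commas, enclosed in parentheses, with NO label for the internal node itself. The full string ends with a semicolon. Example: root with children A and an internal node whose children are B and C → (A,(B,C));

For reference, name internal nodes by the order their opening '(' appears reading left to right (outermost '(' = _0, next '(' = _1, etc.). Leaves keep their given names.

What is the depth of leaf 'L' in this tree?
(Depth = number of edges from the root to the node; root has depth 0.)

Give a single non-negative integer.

Newick: ((E,(L,Y),(M,(Q,F,(P,U),B))),(J,T));
Naming internals by '(' encounter order: outermost '(' = _0, next = _1, ...
Query node: L
Path from root: _0 -> _1 -> _2 -> L
Depth of L: 3 (number of edges from root)

Answer: 3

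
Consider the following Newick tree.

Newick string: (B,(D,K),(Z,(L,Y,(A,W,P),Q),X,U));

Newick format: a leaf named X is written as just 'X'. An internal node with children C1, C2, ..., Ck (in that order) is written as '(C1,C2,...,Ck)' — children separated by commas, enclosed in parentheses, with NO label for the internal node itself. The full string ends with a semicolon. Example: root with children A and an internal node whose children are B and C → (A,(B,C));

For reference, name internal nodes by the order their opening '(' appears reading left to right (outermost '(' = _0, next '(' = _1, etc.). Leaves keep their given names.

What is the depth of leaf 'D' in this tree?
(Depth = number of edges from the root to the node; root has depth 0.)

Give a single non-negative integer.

Answer: 2

Derivation:
Newick: (B,(D,K),(Z,(L,Y,(A,W,P),Q),X,U));
Naming internals by '(' encounter order: outermost '(' = _0, next = _1, ...
Query node: D
Path from root: _0 -> _1 -> D
Depth of D: 2 (number of edges from root)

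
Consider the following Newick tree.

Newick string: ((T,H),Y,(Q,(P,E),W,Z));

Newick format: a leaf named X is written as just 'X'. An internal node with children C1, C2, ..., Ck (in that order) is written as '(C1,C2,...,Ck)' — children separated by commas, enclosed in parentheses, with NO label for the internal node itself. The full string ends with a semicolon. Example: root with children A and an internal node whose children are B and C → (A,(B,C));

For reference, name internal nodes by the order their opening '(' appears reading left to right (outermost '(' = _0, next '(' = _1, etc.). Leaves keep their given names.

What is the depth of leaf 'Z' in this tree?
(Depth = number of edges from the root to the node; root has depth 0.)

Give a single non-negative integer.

Answer: 2

Derivation:
Newick: ((T,H),Y,(Q,(P,E),W,Z));
Naming internals by '(' encounter order: outermost '(' = _0, next = _1, ...
Query node: Z
Path from root: _0 -> _2 -> Z
Depth of Z: 2 (number of edges from root)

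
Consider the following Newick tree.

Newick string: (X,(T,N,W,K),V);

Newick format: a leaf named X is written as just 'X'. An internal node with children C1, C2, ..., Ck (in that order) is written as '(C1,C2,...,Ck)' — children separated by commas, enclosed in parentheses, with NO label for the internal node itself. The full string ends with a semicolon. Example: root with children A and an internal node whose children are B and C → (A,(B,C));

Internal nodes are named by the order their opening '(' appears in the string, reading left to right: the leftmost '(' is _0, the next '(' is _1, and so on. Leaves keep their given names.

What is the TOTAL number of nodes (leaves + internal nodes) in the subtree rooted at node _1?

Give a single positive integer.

Answer: 5

Derivation:
Newick: (X,(T,N,W,K),V);
Locate _1: it is the '(' at position 3 (the 2nd '(' reading left to right).
Query: subtree rooted at _1
_1: subtree_size = 1 + 4
  T: subtree_size = 1 + 0
  N: subtree_size = 1 + 0
  W: subtree_size = 1 + 0
  K: subtree_size = 1 + 0
Total subtree size of _1: 5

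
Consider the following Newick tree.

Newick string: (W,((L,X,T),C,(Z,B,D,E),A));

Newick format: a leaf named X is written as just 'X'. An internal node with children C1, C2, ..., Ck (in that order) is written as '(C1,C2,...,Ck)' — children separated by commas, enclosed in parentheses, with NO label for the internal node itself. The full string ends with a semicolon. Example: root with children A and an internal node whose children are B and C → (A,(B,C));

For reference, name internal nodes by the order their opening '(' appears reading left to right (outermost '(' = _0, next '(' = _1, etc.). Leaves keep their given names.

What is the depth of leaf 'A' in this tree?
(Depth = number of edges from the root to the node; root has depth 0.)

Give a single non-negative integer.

Answer: 2

Derivation:
Newick: (W,((L,X,T),C,(Z,B,D,E),A));
Naming internals by '(' encounter order: outermost '(' = _0, next = _1, ...
Query node: A
Path from root: _0 -> _1 -> A
Depth of A: 2 (number of edges from root)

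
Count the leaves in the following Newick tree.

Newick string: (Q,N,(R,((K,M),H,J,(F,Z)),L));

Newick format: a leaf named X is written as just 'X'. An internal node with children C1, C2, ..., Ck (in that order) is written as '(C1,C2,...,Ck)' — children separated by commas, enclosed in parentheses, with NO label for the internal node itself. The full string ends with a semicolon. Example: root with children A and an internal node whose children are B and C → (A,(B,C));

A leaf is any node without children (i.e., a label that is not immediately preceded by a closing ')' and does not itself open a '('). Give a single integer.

Answer: 10

Derivation:
Newick: (Q,N,(R,((K,M),H,J,(F,Z)),L));
Scan left-to-right; a leaf is any maximal label run not followed by '(':
  pos 1: leaf 'Q' → count = 1
  pos 3: leaf 'N' → count = 2
  pos 6: leaf 'R' → count = 3
  pos 10: leaf 'K' → count = 4
  pos 12: leaf 'M' → count = 5
  pos 15: leaf 'H' → count = 6
  pos 17: leaf 'J' → count = 7
  pos 20: leaf 'F' → count = 8
  pos 22: leaf 'Z' → count = 9
  pos 26: leaf 'L' → count = 10
Total leaves: 10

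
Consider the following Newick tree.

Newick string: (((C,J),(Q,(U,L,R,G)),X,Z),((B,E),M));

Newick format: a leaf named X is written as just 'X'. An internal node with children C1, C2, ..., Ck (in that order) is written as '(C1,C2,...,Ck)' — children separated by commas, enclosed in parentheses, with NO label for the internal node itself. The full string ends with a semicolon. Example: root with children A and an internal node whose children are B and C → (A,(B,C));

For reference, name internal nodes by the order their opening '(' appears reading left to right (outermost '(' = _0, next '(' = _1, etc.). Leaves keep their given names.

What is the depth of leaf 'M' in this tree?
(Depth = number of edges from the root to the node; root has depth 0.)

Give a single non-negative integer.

Newick: (((C,J),(Q,(U,L,R,G)),X,Z),((B,E),M));
Naming internals by '(' encounter order: outermost '(' = _0, next = _1, ...
Query node: M
Path from root: _0 -> _5 -> M
Depth of M: 2 (number of edges from root)

Answer: 2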